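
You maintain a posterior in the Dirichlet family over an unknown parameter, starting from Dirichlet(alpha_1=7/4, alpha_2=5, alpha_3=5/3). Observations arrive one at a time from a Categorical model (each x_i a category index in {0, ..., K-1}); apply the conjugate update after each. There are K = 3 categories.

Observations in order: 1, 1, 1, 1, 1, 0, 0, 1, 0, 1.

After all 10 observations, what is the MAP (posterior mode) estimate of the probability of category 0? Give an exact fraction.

9/37

obs 1: x=1 → posterior Dirichlet(7/4, 6, 5/3)
obs 2: x=1 → posterior Dirichlet(7/4, 7, 5/3)
obs 3: x=1 → posterior Dirichlet(7/4, 8, 5/3)
obs 4: x=1 → posterior Dirichlet(7/4, 9, 5/3)
obs 5: x=1 → posterior Dirichlet(7/4, 10, 5/3)
obs 6: x=0 → posterior Dirichlet(11/4, 10, 5/3)
obs 7: x=0 → posterior Dirichlet(15/4, 10, 5/3)
obs 8: x=1 → posterior Dirichlet(15/4, 11, 5/3)
obs 9: x=0 → posterior Dirichlet(19/4, 11, 5/3)
obs 10: x=1 → posterior Dirichlet(19/4, 12, 5/3)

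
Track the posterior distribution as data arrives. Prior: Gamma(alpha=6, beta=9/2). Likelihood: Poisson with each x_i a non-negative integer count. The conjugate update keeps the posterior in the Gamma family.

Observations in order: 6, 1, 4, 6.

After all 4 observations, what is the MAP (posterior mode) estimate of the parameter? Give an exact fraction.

obs 1: x=6 → posterior Gamma(12, 11/2)
obs 2: x=1 → posterior Gamma(13, 13/2)
obs 3: x=4 → posterior Gamma(17, 15/2)
obs 4: x=6 → posterior Gamma(23, 17/2)

44/17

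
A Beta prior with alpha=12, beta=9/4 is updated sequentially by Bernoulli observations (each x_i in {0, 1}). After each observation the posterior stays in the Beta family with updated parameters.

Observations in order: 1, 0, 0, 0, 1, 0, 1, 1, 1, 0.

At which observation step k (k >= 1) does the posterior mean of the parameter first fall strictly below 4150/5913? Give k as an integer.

k = 6

obs 1: x=1 → posterior Beta(13, 9/4)
obs 2: x=0 → posterior Beta(13, 13/4)
obs 3: x=0 → posterior Beta(13, 17/4)
obs 4: x=0 → posterior Beta(13, 21/4)
obs 5: x=1 → posterior Beta(14, 21/4)
obs 6: x=0 → posterior Beta(14, 25/4)
obs 7: x=1 → posterior Beta(15, 25/4)
obs 8: x=1 → posterior Beta(16, 25/4)
obs 9: x=1 → posterior Beta(17, 25/4)
obs 10: x=0 → posterior Beta(17, 29/4)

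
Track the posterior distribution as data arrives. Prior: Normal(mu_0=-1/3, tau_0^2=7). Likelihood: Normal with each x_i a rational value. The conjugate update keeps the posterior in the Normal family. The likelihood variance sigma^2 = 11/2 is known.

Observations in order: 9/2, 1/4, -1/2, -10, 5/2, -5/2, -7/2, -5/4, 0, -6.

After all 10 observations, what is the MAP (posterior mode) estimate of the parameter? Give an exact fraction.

obs 1: x=9/2 → posterior Normal(178/75, 77/25)
obs 2: x=1/4 → posterior Normal(29/18, 77/39)
obs 3: x=-1/2 → posterior Normal(335/318, 77/53)
obs 4: x=-10 → posterior Normal(-505/402, 77/67)
obs 5: x=5/2 → posterior Normal(-295/486, 77/81)
obs 6: x=-5/2 → posterior Normal(-101/114, 77/95)
obs 7: x=-7/2 → posterior Normal(-799/654, 77/109)
obs 8: x=-5/4 → posterior Normal(-452/369, 77/123)
obs 9: x=0 → posterior Normal(-452/411, 77/137)
obs 10: x=-6 → posterior Normal(-704/453, 77/151)

-704/453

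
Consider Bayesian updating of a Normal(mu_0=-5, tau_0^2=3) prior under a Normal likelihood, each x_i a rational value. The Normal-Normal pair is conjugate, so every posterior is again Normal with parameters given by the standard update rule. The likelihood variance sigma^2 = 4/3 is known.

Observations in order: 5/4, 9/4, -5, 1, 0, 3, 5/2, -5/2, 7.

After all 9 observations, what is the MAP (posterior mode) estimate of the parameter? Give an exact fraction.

131/170

obs 1: x=5/4 → posterior Normal(-35/52, 12/13)
obs 2: x=9/4 → posterior Normal(23/44, 6/11)
obs 3: x=-5 → posterior Normal(-67/62, 12/31)
obs 4: x=1 → posterior Normal(-49/80, 3/10)
obs 5: x=0 → posterior Normal(-1/2, 12/49)
obs 6: x=3 → posterior Normal(5/116, 6/29)
obs 7: x=5/2 → posterior Normal(25/67, 12/67)
obs 8: x=-5/2 → posterior Normal(5/152, 3/19)
obs 9: x=7 → posterior Normal(131/170, 12/85)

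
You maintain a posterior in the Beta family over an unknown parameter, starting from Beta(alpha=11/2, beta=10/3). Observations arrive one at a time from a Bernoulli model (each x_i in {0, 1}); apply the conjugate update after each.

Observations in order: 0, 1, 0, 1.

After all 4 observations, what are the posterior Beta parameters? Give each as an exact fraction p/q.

alpha=15/2, beta=16/3

obs 1: x=0 → posterior Beta(11/2, 13/3)
obs 2: x=1 → posterior Beta(13/2, 13/3)
obs 3: x=0 → posterior Beta(13/2, 16/3)
obs 4: x=1 → posterior Beta(15/2, 16/3)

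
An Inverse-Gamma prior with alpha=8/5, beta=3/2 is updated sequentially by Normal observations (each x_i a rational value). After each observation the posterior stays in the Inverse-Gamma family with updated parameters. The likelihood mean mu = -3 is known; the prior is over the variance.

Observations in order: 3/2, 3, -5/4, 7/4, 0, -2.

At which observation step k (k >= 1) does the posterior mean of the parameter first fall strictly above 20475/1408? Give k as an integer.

k = 2

obs 1: x=3/2 → posterior Inverse-Gamma(21/10, 93/8)
obs 2: x=3 → posterior Inverse-Gamma(13/5, 237/8)
obs 3: x=-5/4 → posterior Inverse-Gamma(31/10, 997/32)
obs 4: x=7/4 → posterior Inverse-Gamma(18/5, 679/16)
obs 5: x=0 → posterior Inverse-Gamma(41/10, 751/16)
obs 6: x=-2 → posterior Inverse-Gamma(23/5, 759/16)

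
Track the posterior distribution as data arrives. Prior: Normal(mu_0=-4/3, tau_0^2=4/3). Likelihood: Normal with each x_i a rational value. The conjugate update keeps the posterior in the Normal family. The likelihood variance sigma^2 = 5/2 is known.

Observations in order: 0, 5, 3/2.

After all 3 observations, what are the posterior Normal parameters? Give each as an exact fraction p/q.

obs 1: x=0 → posterior Normal(-20/23, 20/23)
obs 2: x=5 → posterior Normal(20/31, 20/31)
obs 3: x=3/2 → posterior Normal(32/39, 20/39)

mu_0=32/39, tau_0^2=20/39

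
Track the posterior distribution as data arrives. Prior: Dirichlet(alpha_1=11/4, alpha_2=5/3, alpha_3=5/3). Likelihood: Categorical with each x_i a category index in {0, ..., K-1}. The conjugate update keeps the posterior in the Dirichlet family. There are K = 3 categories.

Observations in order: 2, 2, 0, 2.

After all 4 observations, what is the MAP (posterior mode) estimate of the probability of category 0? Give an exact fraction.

33/85

obs 1: x=2 → posterior Dirichlet(11/4, 5/3, 8/3)
obs 2: x=2 → posterior Dirichlet(11/4, 5/3, 11/3)
obs 3: x=0 → posterior Dirichlet(15/4, 5/3, 11/3)
obs 4: x=2 → posterior Dirichlet(15/4, 5/3, 14/3)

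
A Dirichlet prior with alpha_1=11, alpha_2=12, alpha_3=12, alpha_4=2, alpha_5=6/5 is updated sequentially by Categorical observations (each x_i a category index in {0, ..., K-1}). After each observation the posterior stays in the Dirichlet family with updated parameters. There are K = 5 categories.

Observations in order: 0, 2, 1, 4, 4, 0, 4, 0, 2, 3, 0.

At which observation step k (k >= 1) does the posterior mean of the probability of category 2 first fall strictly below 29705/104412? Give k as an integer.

obs 1: x=0 → posterior Dirichlet(12, 12, 12, 2, 6/5)
obs 2: x=2 → posterior Dirichlet(12, 12, 13, 2, 6/5)
obs 3: x=1 → posterior Dirichlet(12, 13, 13, 2, 6/5)
obs 4: x=4 → posterior Dirichlet(12, 13, 13, 2, 11/5)
obs 5: x=4 → posterior Dirichlet(12, 13, 13, 2, 16/5)
obs 6: x=0 → posterior Dirichlet(13, 13, 13, 2, 16/5)
obs 7: x=4 → posterior Dirichlet(13, 13, 13, 2, 21/5)
obs 8: x=0 → posterior Dirichlet(14, 13, 13, 2, 21/5)
obs 9: x=2 → posterior Dirichlet(14, 13, 14, 2, 21/5)
obs 10: x=3 → posterior Dirichlet(14, 13, 14, 3, 21/5)
obs 11: x=0 → posterior Dirichlet(15, 13, 14, 3, 21/5)

k = 8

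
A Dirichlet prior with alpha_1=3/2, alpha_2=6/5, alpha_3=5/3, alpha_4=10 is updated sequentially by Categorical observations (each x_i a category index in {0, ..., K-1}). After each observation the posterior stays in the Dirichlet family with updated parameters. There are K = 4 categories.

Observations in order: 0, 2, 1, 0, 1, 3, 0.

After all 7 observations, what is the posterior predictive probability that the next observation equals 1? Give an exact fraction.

96/641

obs 1: x=0 → posterior Dirichlet(5/2, 6/5, 5/3, 10)
obs 2: x=2 → posterior Dirichlet(5/2, 6/5, 8/3, 10)
obs 3: x=1 → posterior Dirichlet(5/2, 11/5, 8/3, 10)
obs 4: x=0 → posterior Dirichlet(7/2, 11/5, 8/3, 10)
obs 5: x=1 → posterior Dirichlet(7/2, 16/5, 8/3, 10)
obs 6: x=3 → posterior Dirichlet(7/2, 16/5, 8/3, 11)
obs 7: x=0 → posterior Dirichlet(9/2, 16/5, 8/3, 11)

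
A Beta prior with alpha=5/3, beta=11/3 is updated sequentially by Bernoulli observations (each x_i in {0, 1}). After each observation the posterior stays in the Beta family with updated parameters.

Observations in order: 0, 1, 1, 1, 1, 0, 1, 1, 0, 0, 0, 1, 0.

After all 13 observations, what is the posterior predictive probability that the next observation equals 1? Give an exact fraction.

26/55

obs 1: x=0 → posterior Beta(5/3, 14/3)
obs 2: x=1 → posterior Beta(8/3, 14/3)
obs 3: x=1 → posterior Beta(11/3, 14/3)
obs 4: x=1 → posterior Beta(14/3, 14/3)
obs 5: x=1 → posterior Beta(17/3, 14/3)
obs 6: x=0 → posterior Beta(17/3, 17/3)
obs 7: x=1 → posterior Beta(20/3, 17/3)
obs 8: x=1 → posterior Beta(23/3, 17/3)
obs 9: x=0 → posterior Beta(23/3, 20/3)
obs 10: x=0 → posterior Beta(23/3, 23/3)
obs 11: x=0 → posterior Beta(23/3, 26/3)
obs 12: x=1 → posterior Beta(26/3, 26/3)
obs 13: x=0 → posterior Beta(26/3, 29/3)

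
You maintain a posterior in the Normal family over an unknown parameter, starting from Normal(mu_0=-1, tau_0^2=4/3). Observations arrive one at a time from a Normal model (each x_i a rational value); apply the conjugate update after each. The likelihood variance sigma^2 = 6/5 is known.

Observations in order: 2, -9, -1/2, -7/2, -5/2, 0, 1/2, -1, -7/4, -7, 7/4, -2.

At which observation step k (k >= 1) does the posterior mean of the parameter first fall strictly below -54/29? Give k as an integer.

obs 1: x=2 → posterior Normal(11/19, 12/19)
obs 2: x=-9 → posterior Normal(-79/29, 12/29)
obs 3: x=-1/2 → posterior Normal(-28/13, 4/13)
obs 4: x=-7/2 → posterior Normal(-17/7, 12/49)
obs 5: x=-5/2 → posterior Normal(-144/59, 12/59)
obs 6: x=0 → posterior Normal(-48/23, 4/23)
obs 7: x=1/2 → posterior Normal(-139/79, 12/79)
obs 8: x=-1 → posterior Normal(-149/89, 12/89)
obs 9: x=-7/4 → posterior Normal(-37/22, 4/33)
obs 10: x=-7 → posterior Normal(-473/218, 12/109)
obs 11: x=7/4 → posterior Normal(-219/119, 12/119)
obs 12: x=-2 → posterior Normal(-239/129, 4/43)

k = 2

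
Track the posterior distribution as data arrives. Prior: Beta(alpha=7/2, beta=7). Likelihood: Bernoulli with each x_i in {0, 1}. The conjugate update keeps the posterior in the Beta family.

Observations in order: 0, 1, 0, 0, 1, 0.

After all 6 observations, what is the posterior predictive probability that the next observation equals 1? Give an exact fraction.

1/3

obs 1: x=0 → posterior Beta(7/2, 8)
obs 2: x=1 → posterior Beta(9/2, 8)
obs 3: x=0 → posterior Beta(9/2, 9)
obs 4: x=0 → posterior Beta(9/2, 10)
obs 5: x=1 → posterior Beta(11/2, 10)
obs 6: x=0 → posterior Beta(11/2, 11)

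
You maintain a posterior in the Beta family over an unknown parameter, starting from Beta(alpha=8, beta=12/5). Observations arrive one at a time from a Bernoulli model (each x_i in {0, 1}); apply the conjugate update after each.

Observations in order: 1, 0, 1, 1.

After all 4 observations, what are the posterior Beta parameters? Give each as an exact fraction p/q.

alpha=11, beta=17/5

obs 1: x=1 → posterior Beta(9, 12/5)
obs 2: x=0 → posterior Beta(9, 17/5)
obs 3: x=1 → posterior Beta(10, 17/5)
obs 4: x=1 → posterior Beta(11, 17/5)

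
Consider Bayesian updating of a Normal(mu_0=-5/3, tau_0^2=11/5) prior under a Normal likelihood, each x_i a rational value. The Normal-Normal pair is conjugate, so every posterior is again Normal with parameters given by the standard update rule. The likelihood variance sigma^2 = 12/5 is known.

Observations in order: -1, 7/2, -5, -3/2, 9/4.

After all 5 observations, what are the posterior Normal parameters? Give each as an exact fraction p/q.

obs 1: x=-1 → posterior Normal(-31/23, 132/115)
obs 2: x=7/2 → posterior Normal(15/68, 66/85)
obs 3: x=-5 → posterior Normal(-19/18, 44/75)
obs 4: x=-3/2 → posterior Normal(-8/7, 33/70)
obs 5: x=9/4 → posterior Normal(-157/268, 132/335)

mu_0=-157/268, tau_0^2=132/335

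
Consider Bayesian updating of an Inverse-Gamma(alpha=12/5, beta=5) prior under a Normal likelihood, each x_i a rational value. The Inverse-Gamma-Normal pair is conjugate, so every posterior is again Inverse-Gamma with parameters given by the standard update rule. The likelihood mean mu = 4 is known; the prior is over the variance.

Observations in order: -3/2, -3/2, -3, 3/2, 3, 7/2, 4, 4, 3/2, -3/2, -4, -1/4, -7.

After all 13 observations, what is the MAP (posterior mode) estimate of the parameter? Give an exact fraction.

9775/528

obs 1: x=-3/2 → posterior Inverse-Gamma(29/10, 161/8)
obs 2: x=-3/2 → posterior Inverse-Gamma(17/5, 141/4)
obs 3: x=-3 → posterior Inverse-Gamma(39/10, 239/4)
obs 4: x=3/2 → posterior Inverse-Gamma(22/5, 503/8)
obs 5: x=3 → posterior Inverse-Gamma(49/10, 507/8)
obs 6: x=7/2 → posterior Inverse-Gamma(27/5, 127/2)
obs 7: x=4 → posterior Inverse-Gamma(59/10, 127/2)
obs 8: x=4 → posterior Inverse-Gamma(32/5, 127/2)
obs 9: x=3/2 → posterior Inverse-Gamma(69/10, 533/8)
obs 10: x=-3/2 → posterior Inverse-Gamma(37/5, 327/4)
obs 11: x=-4 → posterior Inverse-Gamma(79/10, 455/4)
obs 12: x=-1/4 → posterior Inverse-Gamma(42/5, 3929/32)
obs 13: x=-7 → posterior Inverse-Gamma(89/10, 5865/32)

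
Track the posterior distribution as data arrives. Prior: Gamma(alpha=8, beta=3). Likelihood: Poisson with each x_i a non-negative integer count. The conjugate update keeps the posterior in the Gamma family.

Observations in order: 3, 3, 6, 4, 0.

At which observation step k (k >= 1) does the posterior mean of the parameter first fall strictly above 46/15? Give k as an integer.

obs 1: x=3 → posterior Gamma(11, 4)
obs 2: x=3 → posterior Gamma(14, 5)
obs 3: x=6 → posterior Gamma(20, 6)
obs 4: x=4 → posterior Gamma(24, 7)
obs 5: x=0 → posterior Gamma(24, 8)

k = 3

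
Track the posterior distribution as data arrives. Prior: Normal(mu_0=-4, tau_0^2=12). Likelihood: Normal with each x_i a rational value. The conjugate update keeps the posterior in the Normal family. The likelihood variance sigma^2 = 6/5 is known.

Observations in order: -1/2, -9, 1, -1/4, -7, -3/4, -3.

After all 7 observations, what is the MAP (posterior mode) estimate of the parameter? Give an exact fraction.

-199/71

obs 1: x=-1/2 → posterior Normal(-9/11, 12/11)
obs 2: x=-9 → posterior Normal(-33/7, 4/7)
obs 3: x=1 → posterior Normal(-89/31, 12/31)
obs 4: x=-1/4 → posterior Normal(-183/82, 12/41)
obs 5: x=-7 → posterior Normal(-19/6, 4/17)
obs 6: x=-3/4 → posterior Normal(-169/61, 12/61)
obs 7: x=-3 → posterior Normal(-199/71, 12/71)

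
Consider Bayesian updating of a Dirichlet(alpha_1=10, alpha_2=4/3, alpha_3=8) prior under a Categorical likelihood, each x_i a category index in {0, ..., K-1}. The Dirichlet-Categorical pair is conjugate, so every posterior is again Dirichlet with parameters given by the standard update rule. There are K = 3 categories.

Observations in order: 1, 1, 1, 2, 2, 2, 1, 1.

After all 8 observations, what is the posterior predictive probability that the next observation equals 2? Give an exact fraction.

obs 1: x=1 → posterior Dirichlet(10, 7/3, 8)
obs 2: x=1 → posterior Dirichlet(10, 10/3, 8)
obs 3: x=1 → posterior Dirichlet(10, 13/3, 8)
obs 4: x=2 → posterior Dirichlet(10, 13/3, 9)
obs 5: x=2 → posterior Dirichlet(10, 13/3, 10)
obs 6: x=2 → posterior Dirichlet(10, 13/3, 11)
obs 7: x=1 → posterior Dirichlet(10, 16/3, 11)
obs 8: x=1 → posterior Dirichlet(10, 19/3, 11)

33/82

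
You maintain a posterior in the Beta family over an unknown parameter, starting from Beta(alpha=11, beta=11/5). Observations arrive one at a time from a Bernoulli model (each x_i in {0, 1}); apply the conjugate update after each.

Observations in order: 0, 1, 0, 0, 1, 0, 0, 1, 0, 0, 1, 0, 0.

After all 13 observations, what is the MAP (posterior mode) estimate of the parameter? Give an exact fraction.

70/121

obs 1: x=0 → posterior Beta(11, 16/5)
obs 2: x=1 → posterior Beta(12, 16/5)
obs 3: x=0 → posterior Beta(12, 21/5)
obs 4: x=0 → posterior Beta(12, 26/5)
obs 5: x=1 → posterior Beta(13, 26/5)
obs 6: x=0 → posterior Beta(13, 31/5)
obs 7: x=0 → posterior Beta(13, 36/5)
obs 8: x=1 → posterior Beta(14, 36/5)
obs 9: x=0 → posterior Beta(14, 41/5)
obs 10: x=0 → posterior Beta(14, 46/5)
obs 11: x=1 → posterior Beta(15, 46/5)
obs 12: x=0 → posterior Beta(15, 51/5)
obs 13: x=0 → posterior Beta(15, 56/5)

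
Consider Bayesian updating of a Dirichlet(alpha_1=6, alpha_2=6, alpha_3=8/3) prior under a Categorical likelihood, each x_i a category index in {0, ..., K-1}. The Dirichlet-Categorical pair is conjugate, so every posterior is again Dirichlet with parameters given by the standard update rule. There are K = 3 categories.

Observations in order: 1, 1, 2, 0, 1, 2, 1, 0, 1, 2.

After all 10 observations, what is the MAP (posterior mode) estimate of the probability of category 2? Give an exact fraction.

14/65

obs 1: x=1 → posterior Dirichlet(6, 7, 8/3)
obs 2: x=1 → posterior Dirichlet(6, 8, 8/3)
obs 3: x=2 → posterior Dirichlet(6, 8, 11/3)
obs 4: x=0 → posterior Dirichlet(7, 8, 11/3)
obs 5: x=1 → posterior Dirichlet(7, 9, 11/3)
obs 6: x=2 → posterior Dirichlet(7, 9, 14/3)
obs 7: x=1 → posterior Dirichlet(7, 10, 14/3)
obs 8: x=0 → posterior Dirichlet(8, 10, 14/3)
obs 9: x=1 → posterior Dirichlet(8, 11, 14/3)
obs 10: x=2 → posterior Dirichlet(8, 11, 17/3)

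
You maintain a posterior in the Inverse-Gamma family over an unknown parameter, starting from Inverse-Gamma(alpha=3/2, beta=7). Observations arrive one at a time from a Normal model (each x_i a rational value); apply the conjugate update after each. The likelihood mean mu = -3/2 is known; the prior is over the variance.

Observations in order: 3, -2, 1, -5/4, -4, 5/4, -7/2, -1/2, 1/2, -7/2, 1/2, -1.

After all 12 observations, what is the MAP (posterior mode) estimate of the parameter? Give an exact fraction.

575/136

obs 1: x=3 → posterior Inverse-Gamma(2, 137/8)
obs 2: x=-2 → posterior Inverse-Gamma(5/2, 69/4)
obs 3: x=1 → posterior Inverse-Gamma(3, 163/8)
obs 4: x=-5/4 → posterior Inverse-Gamma(7/2, 653/32)
obs 5: x=-4 → posterior Inverse-Gamma(4, 753/32)
obs 6: x=5/4 → posterior Inverse-Gamma(9/2, 437/16)
obs 7: x=-7/2 → posterior Inverse-Gamma(5, 469/16)
obs 8: x=-1/2 → posterior Inverse-Gamma(11/2, 477/16)
obs 9: x=1/2 → posterior Inverse-Gamma(6, 509/16)
obs 10: x=-7/2 → posterior Inverse-Gamma(13/2, 541/16)
obs 11: x=1/2 → posterior Inverse-Gamma(7, 573/16)
obs 12: x=-1 → posterior Inverse-Gamma(15/2, 575/16)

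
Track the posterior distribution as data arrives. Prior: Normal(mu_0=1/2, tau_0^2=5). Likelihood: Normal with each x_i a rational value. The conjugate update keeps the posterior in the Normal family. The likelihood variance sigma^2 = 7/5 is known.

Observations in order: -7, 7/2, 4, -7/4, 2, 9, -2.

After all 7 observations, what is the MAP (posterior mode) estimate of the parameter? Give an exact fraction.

obs 1: x=-7 → posterior Normal(-343/64, 35/32)
obs 2: x=7/2 → posterior Normal(-28/19, 35/57)
obs 3: x=4 → posterior Normal(8/41, 35/82)
obs 4: x=-7/4 → posterior Normal(-111/428, 35/107)
obs 5: x=2 → posterior Normal(89/528, 35/132)
obs 6: x=9 → posterior Normal(989/628, 35/157)
obs 7: x=-2 → posterior Normal(789/728, 5/26)

789/728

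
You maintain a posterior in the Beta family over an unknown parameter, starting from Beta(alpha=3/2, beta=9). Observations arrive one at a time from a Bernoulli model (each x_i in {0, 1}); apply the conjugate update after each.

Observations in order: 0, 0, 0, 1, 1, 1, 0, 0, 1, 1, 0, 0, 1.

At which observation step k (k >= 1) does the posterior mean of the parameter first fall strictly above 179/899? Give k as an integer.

k = 5

obs 1: x=0 → posterior Beta(3/2, 10)
obs 2: x=0 → posterior Beta(3/2, 11)
obs 3: x=0 → posterior Beta(3/2, 12)
obs 4: x=1 → posterior Beta(5/2, 12)
obs 5: x=1 → posterior Beta(7/2, 12)
obs 6: x=1 → posterior Beta(9/2, 12)
obs 7: x=0 → posterior Beta(9/2, 13)
obs 8: x=0 → posterior Beta(9/2, 14)
obs 9: x=1 → posterior Beta(11/2, 14)
obs 10: x=1 → posterior Beta(13/2, 14)
obs 11: x=0 → posterior Beta(13/2, 15)
obs 12: x=0 → posterior Beta(13/2, 16)
obs 13: x=1 → posterior Beta(15/2, 16)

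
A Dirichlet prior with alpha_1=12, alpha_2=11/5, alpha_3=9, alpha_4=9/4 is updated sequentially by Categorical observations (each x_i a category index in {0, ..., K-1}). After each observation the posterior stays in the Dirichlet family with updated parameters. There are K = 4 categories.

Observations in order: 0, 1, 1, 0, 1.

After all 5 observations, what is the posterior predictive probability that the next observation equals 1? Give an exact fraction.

104/609

obs 1: x=0 → posterior Dirichlet(13, 11/5, 9, 9/4)
obs 2: x=1 → posterior Dirichlet(13, 16/5, 9, 9/4)
obs 3: x=1 → posterior Dirichlet(13, 21/5, 9, 9/4)
obs 4: x=0 → posterior Dirichlet(14, 21/5, 9, 9/4)
obs 5: x=1 → posterior Dirichlet(14, 26/5, 9, 9/4)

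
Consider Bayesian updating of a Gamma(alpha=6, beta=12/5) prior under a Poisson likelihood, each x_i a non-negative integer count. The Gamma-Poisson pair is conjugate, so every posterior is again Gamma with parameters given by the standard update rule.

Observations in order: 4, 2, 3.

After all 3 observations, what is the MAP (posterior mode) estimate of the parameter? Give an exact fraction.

70/27

obs 1: x=4 → posterior Gamma(10, 17/5)
obs 2: x=2 → posterior Gamma(12, 22/5)
obs 3: x=3 → posterior Gamma(15, 27/5)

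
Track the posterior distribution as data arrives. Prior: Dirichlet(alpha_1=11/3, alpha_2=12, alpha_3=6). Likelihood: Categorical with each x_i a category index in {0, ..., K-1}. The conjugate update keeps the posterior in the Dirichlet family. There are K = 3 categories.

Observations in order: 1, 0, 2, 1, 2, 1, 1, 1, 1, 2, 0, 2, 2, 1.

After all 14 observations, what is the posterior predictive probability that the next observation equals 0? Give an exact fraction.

obs 1: x=1 → posterior Dirichlet(11/3, 13, 6)
obs 2: x=0 → posterior Dirichlet(14/3, 13, 6)
obs 3: x=2 → posterior Dirichlet(14/3, 13, 7)
obs 4: x=1 → posterior Dirichlet(14/3, 14, 7)
obs 5: x=2 → posterior Dirichlet(14/3, 14, 8)
obs 6: x=1 → posterior Dirichlet(14/3, 15, 8)
obs 7: x=1 → posterior Dirichlet(14/3, 16, 8)
obs 8: x=1 → posterior Dirichlet(14/3, 17, 8)
obs 9: x=1 → posterior Dirichlet(14/3, 18, 8)
obs 10: x=2 → posterior Dirichlet(14/3, 18, 9)
obs 11: x=0 → posterior Dirichlet(17/3, 18, 9)
obs 12: x=2 → posterior Dirichlet(17/3, 18, 10)
obs 13: x=2 → posterior Dirichlet(17/3, 18, 11)
obs 14: x=1 → posterior Dirichlet(17/3, 19, 11)

17/107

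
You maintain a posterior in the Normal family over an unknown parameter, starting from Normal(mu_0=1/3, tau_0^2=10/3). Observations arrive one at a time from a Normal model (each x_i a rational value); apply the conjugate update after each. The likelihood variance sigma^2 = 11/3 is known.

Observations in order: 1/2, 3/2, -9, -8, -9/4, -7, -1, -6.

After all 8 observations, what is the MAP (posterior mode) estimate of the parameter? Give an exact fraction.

-1853/546

obs 1: x=1/2 → posterior Normal(26/63, 110/63)
obs 2: x=3/2 → posterior Normal(71/93, 110/93)
obs 3: x=-9 → posterior Normal(-199/123, 110/123)
obs 4: x=-8 → posterior Normal(-439/153, 110/153)
obs 5: x=-9/4 → posterior Normal(-1013/366, 110/183)
obs 6: x=-7 → posterior Normal(-1433/426, 110/213)
obs 7: x=-1 → posterior Normal(-1493/486, 110/243)
obs 8: x=-6 → posterior Normal(-1853/546, 110/273)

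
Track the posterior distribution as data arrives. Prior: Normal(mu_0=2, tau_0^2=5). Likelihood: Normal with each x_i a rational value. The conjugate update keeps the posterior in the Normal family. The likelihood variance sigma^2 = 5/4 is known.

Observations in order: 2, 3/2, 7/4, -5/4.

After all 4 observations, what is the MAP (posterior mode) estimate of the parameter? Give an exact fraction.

obs 1: x=2 → posterior Normal(2, 1)
obs 2: x=3/2 → posterior Normal(16/9, 5/9)
obs 3: x=7/4 → posterior Normal(23/13, 5/13)
obs 4: x=-5/4 → posterior Normal(18/17, 5/17)

18/17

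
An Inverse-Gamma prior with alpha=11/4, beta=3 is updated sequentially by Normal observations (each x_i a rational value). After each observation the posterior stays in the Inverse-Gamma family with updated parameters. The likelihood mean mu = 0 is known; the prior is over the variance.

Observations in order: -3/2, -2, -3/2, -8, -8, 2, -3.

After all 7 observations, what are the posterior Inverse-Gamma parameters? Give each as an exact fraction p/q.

alpha=25/4, beta=311/4

obs 1: x=-3/2 → posterior Inverse-Gamma(13/4, 33/8)
obs 2: x=-2 → posterior Inverse-Gamma(15/4, 49/8)
obs 3: x=-3/2 → posterior Inverse-Gamma(17/4, 29/4)
obs 4: x=-8 → posterior Inverse-Gamma(19/4, 157/4)
obs 5: x=-8 → posterior Inverse-Gamma(21/4, 285/4)
obs 6: x=2 → posterior Inverse-Gamma(23/4, 293/4)
obs 7: x=-3 → posterior Inverse-Gamma(25/4, 311/4)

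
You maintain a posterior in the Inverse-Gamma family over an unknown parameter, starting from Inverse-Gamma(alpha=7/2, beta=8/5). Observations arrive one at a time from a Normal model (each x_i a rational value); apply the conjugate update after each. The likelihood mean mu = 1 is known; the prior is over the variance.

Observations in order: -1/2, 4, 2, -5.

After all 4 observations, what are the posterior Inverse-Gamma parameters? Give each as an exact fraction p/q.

obs 1: x=-1/2 → posterior Inverse-Gamma(4, 109/40)
obs 2: x=4 → posterior Inverse-Gamma(9/2, 289/40)
obs 3: x=2 → posterior Inverse-Gamma(5, 309/40)
obs 4: x=-5 → posterior Inverse-Gamma(11/2, 1029/40)

alpha=11/2, beta=1029/40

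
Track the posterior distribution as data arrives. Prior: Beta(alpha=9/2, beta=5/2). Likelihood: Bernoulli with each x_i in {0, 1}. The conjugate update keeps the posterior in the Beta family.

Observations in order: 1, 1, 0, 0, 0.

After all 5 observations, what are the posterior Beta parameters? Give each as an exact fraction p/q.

obs 1: x=1 → posterior Beta(11/2, 5/2)
obs 2: x=1 → posterior Beta(13/2, 5/2)
obs 3: x=0 → posterior Beta(13/2, 7/2)
obs 4: x=0 → posterior Beta(13/2, 9/2)
obs 5: x=0 → posterior Beta(13/2, 11/2)

alpha=13/2, beta=11/2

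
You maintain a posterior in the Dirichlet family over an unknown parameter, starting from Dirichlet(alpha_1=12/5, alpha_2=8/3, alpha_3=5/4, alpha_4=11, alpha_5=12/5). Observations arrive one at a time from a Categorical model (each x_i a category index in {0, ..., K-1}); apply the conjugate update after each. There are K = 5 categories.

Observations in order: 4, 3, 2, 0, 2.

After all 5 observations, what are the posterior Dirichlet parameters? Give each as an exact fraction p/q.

obs 1: x=4 → posterior Dirichlet(12/5, 8/3, 5/4, 11, 17/5)
obs 2: x=3 → posterior Dirichlet(12/5, 8/3, 5/4, 12, 17/5)
obs 3: x=2 → posterior Dirichlet(12/5, 8/3, 9/4, 12, 17/5)
obs 4: x=0 → posterior Dirichlet(17/5, 8/3, 9/4, 12, 17/5)
obs 5: x=2 → posterior Dirichlet(17/5, 8/3, 13/4, 12, 17/5)

alpha_1=17/5, alpha_2=8/3, alpha_3=13/4, alpha_4=12, alpha_5=17/5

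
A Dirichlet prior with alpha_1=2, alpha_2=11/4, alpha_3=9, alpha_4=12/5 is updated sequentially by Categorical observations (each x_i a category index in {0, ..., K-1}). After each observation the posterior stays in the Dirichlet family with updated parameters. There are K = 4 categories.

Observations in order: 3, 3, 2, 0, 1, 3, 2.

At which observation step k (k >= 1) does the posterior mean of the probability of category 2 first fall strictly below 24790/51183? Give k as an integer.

obs 1: x=3 → posterior Dirichlet(2, 11/4, 9, 17/5)
obs 2: x=3 → posterior Dirichlet(2, 11/4, 9, 22/5)
obs 3: x=2 → posterior Dirichlet(2, 11/4, 10, 22/5)
obs 4: x=0 → posterior Dirichlet(3, 11/4, 10, 22/5)
obs 5: x=1 → posterior Dirichlet(3, 15/4, 10, 22/5)
obs 6: x=3 → posterior Dirichlet(3, 15/4, 10, 27/5)
obs 7: x=2 → posterior Dirichlet(3, 15/4, 11, 27/5)

k = 5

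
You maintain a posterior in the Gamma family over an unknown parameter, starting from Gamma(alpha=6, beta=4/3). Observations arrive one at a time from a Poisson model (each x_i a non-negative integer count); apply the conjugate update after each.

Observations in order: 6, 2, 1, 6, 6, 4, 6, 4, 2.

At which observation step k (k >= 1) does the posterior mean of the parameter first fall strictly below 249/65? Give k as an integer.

k = 3

obs 1: x=6 → posterior Gamma(12, 7/3)
obs 2: x=2 → posterior Gamma(14, 10/3)
obs 3: x=1 → posterior Gamma(15, 13/3)
obs 4: x=6 → posterior Gamma(21, 16/3)
obs 5: x=6 → posterior Gamma(27, 19/3)
obs 6: x=4 → posterior Gamma(31, 22/3)
obs 7: x=6 → posterior Gamma(37, 25/3)
obs 8: x=4 → posterior Gamma(41, 28/3)
obs 9: x=2 → posterior Gamma(43, 31/3)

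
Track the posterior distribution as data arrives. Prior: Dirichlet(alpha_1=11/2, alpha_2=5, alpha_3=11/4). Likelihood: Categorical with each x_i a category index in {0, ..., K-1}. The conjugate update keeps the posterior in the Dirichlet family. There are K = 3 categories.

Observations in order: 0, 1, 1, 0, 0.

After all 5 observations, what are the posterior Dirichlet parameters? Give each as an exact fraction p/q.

obs 1: x=0 → posterior Dirichlet(13/2, 5, 11/4)
obs 2: x=1 → posterior Dirichlet(13/2, 6, 11/4)
obs 3: x=1 → posterior Dirichlet(13/2, 7, 11/4)
obs 4: x=0 → posterior Dirichlet(15/2, 7, 11/4)
obs 5: x=0 → posterior Dirichlet(17/2, 7, 11/4)

alpha_1=17/2, alpha_2=7, alpha_3=11/4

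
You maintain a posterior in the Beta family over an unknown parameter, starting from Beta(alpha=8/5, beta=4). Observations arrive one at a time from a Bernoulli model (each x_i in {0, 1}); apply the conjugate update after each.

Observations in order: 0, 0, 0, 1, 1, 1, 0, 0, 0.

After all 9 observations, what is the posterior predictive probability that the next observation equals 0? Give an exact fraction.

50/73

obs 1: x=0 → posterior Beta(8/5, 5)
obs 2: x=0 → posterior Beta(8/5, 6)
obs 3: x=0 → posterior Beta(8/5, 7)
obs 4: x=1 → posterior Beta(13/5, 7)
obs 5: x=1 → posterior Beta(18/5, 7)
obs 6: x=1 → posterior Beta(23/5, 7)
obs 7: x=0 → posterior Beta(23/5, 8)
obs 8: x=0 → posterior Beta(23/5, 9)
obs 9: x=0 → posterior Beta(23/5, 10)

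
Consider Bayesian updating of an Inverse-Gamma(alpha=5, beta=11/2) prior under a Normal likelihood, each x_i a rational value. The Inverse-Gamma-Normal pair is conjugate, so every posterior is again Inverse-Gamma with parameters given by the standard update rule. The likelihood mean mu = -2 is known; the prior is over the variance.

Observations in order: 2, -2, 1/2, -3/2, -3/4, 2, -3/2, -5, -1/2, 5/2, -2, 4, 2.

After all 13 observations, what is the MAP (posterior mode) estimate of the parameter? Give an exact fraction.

obs 1: x=2 → posterior Inverse-Gamma(11/2, 27/2)
obs 2: x=-2 → posterior Inverse-Gamma(6, 27/2)
obs 3: x=1/2 → posterior Inverse-Gamma(13/2, 133/8)
obs 4: x=-3/2 → posterior Inverse-Gamma(7, 67/4)
obs 5: x=-3/4 → posterior Inverse-Gamma(15/2, 561/32)
obs 6: x=2 → posterior Inverse-Gamma(8, 817/32)
obs 7: x=-3/2 → posterior Inverse-Gamma(17/2, 821/32)
obs 8: x=-5 → posterior Inverse-Gamma(9, 965/32)
obs 9: x=-1/2 → posterior Inverse-Gamma(19/2, 1001/32)
obs 10: x=5/2 → posterior Inverse-Gamma(10, 1325/32)
obs 11: x=-2 → posterior Inverse-Gamma(21/2, 1325/32)
obs 12: x=4 → posterior Inverse-Gamma(11, 1901/32)
obs 13: x=2 → posterior Inverse-Gamma(23/2, 2157/32)

2157/400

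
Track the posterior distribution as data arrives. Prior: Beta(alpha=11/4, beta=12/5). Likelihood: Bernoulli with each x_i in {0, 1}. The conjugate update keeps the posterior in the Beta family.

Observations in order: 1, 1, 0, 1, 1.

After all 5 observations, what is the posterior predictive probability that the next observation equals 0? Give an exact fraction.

obs 1: x=1 → posterior Beta(15/4, 12/5)
obs 2: x=1 → posterior Beta(19/4, 12/5)
obs 3: x=0 → posterior Beta(19/4, 17/5)
obs 4: x=1 → posterior Beta(23/4, 17/5)
obs 5: x=1 → posterior Beta(27/4, 17/5)

68/203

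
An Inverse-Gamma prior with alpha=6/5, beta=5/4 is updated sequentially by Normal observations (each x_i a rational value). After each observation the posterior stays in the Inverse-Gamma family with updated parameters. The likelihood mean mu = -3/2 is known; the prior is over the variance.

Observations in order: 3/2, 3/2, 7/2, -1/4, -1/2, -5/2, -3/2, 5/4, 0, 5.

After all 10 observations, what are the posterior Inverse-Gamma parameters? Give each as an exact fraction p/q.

obs 1: x=3/2 → posterior Inverse-Gamma(17/10, 23/4)
obs 2: x=3/2 → posterior Inverse-Gamma(11/5, 41/4)
obs 3: x=7/2 → posterior Inverse-Gamma(27/10, 91/4)
obs 4: x=-1/4 → posterior Inverse-Gamma(16/5, 753/32)
obs 5: x=-1/2 → posterior Inverse-Gamma(37/10, 769/32)
obs 6: x=-5/2 → posterior Inverse-Gamma(21/5, 785/32)
obs 7: x=-3/2 → posterior Inverse-Gamma(47/10, 785/32)
obs 8: x=5/4 → posterior Inverse-Gamma(26/5, 453/16)
obs 9: x=0 → posterior Inverse-Gamma(57/10, 471/16)
obs 10: x=5 → posterior Inverse-Gamma(31/5, 809/16)

alpha=31/5, beta=809/16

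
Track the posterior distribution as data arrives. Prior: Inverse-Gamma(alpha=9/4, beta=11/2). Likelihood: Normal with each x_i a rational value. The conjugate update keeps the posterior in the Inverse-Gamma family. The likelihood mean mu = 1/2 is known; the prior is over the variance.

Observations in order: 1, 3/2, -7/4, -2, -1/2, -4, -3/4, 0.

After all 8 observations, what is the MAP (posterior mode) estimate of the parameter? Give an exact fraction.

373/116

obs 1: x=1 → posterior Inverse-Gamma(11/4, 45/8)
obs 2: x=3/2 → posterior Inverse-Gamma(13/4, 49/8)
obs 3: x=-7/4 → posterior Inverse-Gamma(15/4, 277/32)
obs 4: x=-2 → posterior Inverse-Gamma(17/4, 377/32)
obs 5: x=-1/2 → posterior Inverse-Gamma(19/4, 393/32)
obs 6: x=-4 → posterior Inverse-Gamma(21/4, 717/32)
obs 7: x=-3/4 → posterior Inverse-Gamma(23/4, 371/16)
obs 8: x=0 → posterior Inverse-Gamma(25/4, 373/16)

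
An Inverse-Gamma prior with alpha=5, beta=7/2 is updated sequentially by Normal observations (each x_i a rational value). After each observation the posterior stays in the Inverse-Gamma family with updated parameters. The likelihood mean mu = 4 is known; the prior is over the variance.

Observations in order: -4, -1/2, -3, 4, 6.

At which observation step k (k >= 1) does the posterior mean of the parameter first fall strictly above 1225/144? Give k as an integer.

obs 1: x=-4 → posterior Inverse-Gamma(11/2, 71/2)
obs 2: x=-1/2 → posterior Inverse-Gamma(6, 365/8)
obs 3: x=-3 → posterior Inverse-Gamma(13/2, 561/8)
obs 4: x=4 → posterior Inverse-Gamma(7, 561/8)
obs 5: x=6 → posterior Inverse-Gamma(15/2, 577/8)

k = 2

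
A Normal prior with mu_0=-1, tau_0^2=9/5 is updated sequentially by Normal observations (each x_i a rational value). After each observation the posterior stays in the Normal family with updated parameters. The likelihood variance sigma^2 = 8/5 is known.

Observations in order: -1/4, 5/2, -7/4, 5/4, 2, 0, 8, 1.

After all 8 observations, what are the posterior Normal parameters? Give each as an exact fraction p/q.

obs 1: x=-1/4 → posterior Normal(-41/68, 72/85)
obs 2: x=5/2 → posterior Normal(49/104, 36/65)
obs 3: x=-7/4 → posterior Normal(-1/10, 72/175)
obs 4: x=5/4 → posterior Normal(31/176, 18/55)
obs 5: x=2 → posterior Normal(103/212, 72/265)
obs 6: x=0 → posterior Normal(103/248, 36/155)
obs 7: x=8 → posterior Normal(391/284, 72/355)
obs 8: x=1 → posterior Normal(427/320, 9/50)

mu_0=427/320, tau_0^2=9/50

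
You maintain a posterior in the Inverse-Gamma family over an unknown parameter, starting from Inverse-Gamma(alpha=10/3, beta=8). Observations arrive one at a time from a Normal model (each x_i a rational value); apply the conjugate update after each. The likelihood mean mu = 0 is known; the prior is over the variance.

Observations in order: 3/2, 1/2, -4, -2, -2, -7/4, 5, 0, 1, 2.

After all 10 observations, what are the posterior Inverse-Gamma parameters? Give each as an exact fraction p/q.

alpha=25/3, beta=1209/32

obs 1: x=3/2 → posterior Inverse-Gamma(23/6, 73/8)
obs 2: x=1/2 → posterior Inverse-Gamma(13/3, 37/4)
obs 3: x=-4 → posterior Inverse-Gamma(29/6, 69/4)
obs 4: x=-2 → posterior Inverse-Gamma(16/3, 77/4)
obs 5: x=-2 → posterior Inverse-Gamma(35/6, 85/4)
obs 6: x=-7/4 → posterior Inverse-Gamma(19/3, 729/32)
obs 7: x=5 → posterior Inverse-Gamma(41/6, 1129/32)
obs 8: x=0 → posterior Inverse-Gamma(22/3, 1129/32)
obs 9: x=1 → posterior Inverse-Gamma(47/6, 1145/32)
obs 10: x=2 → posterior Inverse-Gamma(25/3, 1209/32)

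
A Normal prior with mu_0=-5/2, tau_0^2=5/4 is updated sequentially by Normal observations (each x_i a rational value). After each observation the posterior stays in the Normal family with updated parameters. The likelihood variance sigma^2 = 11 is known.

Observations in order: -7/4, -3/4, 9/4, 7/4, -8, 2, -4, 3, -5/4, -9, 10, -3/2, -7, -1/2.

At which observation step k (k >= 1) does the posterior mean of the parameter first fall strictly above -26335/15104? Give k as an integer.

obs 1: x=-7/4 → posterior Normal(-475/196, 55/49)
obs 2: x=-3/4 → posterior Normal(-245/108, 55/54)
obs 3: x=9/4 → posterior Normal(-445/236, 55/59)
obs 4: x=7/4 → posterior Normal(-205/128, 55/64)
obs 5: x=-8 → posterior Normal(-95/46, 55/69)
obs 6: x=2 → posterior Normal(-265/148, 55/74)
obs 7: x=-4 → posterior Normal(-305/158, 55/79)
obs 8: x=3 → posterior Normal(-275/168, 55/84)
obs 9: x=-5/4 → posterior Normal(-575/356, 55/89)
obs 10: x=-9 → posterior Normal(-755/376, 55/94)
obs 11: x=10 → posterior Normal(-185/132, 5/9)
obs 12: x=-3/2 → posterior Normal(-45/32, 55/104)
obs 13: x=-7 → posterior Normal(-725/436, 55/109)
obs 14: x=-1/2 → posterior Normal(-245/152, 55/114)

k = 4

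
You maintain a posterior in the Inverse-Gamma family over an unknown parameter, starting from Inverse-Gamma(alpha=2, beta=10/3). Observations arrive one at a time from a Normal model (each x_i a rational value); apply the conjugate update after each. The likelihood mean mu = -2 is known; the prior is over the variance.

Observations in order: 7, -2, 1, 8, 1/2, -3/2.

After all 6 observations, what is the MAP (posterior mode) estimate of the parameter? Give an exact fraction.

1219/72

obs 1: x=7 → posterior Inverse-Gamma(5/2, 263/6)
obs 2: x=-2 → posterior Inverse-Gamma(3, 263/6)
obs 3: x=1 → posterior Inverse-Gamma(7/2, 145/3)
obs 4: x=8 → posterior Inverse-Gamma(4, 295/3)
obs 5: x=1/2 → posterior Inverse-Gamma(9/2, 2435/24)
obs 6: x=-3/2 → posterior Inverse-Gamma(5, 1219/12)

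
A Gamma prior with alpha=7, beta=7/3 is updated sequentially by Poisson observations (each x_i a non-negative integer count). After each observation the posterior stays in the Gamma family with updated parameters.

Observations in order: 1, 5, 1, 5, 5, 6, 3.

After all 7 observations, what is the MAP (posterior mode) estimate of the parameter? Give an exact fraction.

24/7

obs 1: x=1 → posterior Gamma(8, 10/3)
obs 2: x=5 → posterior Gamma(13, 13/3)
obs 3: x=1 → posterior Gamma(14, 16/3)
obs 4: x=5 → posterior Gamma(19, 19/3)
obs 5: x=5 → posterior Gamma(24, 22/3)
obs 6: x=6 → posterior Gamma(30, 25/3)
obs 7: x=3 → posterior Gamma(33, 28/3)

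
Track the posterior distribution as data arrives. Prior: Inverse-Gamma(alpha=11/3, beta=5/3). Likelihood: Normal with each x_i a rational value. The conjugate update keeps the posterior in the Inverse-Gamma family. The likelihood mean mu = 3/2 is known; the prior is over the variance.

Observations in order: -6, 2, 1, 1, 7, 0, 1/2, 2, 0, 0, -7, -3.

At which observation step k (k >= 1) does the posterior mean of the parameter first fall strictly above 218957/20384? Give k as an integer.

k = 12

obs 1: x=-6 → posterior Inverse-Gamma(25/6, 715/24)
obs 2: x=2 → posterior Inverse-Gamma(14/3, 359/12)
obs 3: x=1 → posterior Inverse-Gamma(31/6, 721/24)
obs 4: x=1 → posterior Inverse-Gamma(17/3, 181/6)
obs 5: x=7 → posterior Inverse-Gamma(37/6, 1087/24)
obs 6: x=0 → posterior Inverse-Gamma(20/3, 557/12)
obs 7: x=1/2 → posterior Inverse-Gamma(43/6, 563/12)
obs 8: x=2 → posterior Inverse-Gamma(23/3, 1129/24)
obs 9: x=0 → posterior Inverse-Gamma(49/6, 289/6)
obs 10: x=0 → posterior Inverse-Gamma(26/3, 1183/24)
obs 11: x=-7 → posterior Inverse-Gamma(55/6, 1025/12)
obs 12: x=-3 → posterior Inverse-Gamma(29/3, 2293/24)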